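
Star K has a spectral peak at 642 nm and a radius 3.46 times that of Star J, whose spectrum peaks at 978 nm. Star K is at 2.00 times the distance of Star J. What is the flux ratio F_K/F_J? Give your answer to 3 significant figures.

Wien's law: T_K/T_J = λ_J/λ_K = 978/642 = 1.523.
L_K/L_J = (R_K/R_J)²(T_K/T_J)⁴ = (3.46)²(1.523)⁴ = 64.47.
F_K/F_J = (L_K/L_J)/(d_K/d_J)² = 64.47/(2.00)² = 16.12.

16.1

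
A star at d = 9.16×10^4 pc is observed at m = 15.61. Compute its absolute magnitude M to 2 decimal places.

-4.20

M = m − 5 log₁₀(d/10 pc) = 15.61 − 5 log₁₀(9.16×10^4/10)
  = 15.61 − 5 × 3.962 = 15.61 − 19.81 = -4.20.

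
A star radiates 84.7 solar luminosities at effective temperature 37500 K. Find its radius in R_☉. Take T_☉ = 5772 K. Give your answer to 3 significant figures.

0.218 R_☉

R/R_☉ = √(L/L_☉) / (T/T_☉)² = √(84.7) / (6.497)²
       = 9.203 / 42.21 = 0.2180.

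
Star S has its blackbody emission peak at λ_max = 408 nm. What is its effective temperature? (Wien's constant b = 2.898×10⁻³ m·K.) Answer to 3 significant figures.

T = b/λ_max = 2.898×10⁻³ / (408×10⁻⁹) = 7103 K.

7.10×10^3 K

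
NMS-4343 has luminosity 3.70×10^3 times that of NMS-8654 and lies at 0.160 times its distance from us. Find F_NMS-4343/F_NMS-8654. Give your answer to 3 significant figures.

F = L/(4πd²), so F_NMS-4343/F_NMS-8654 = (L_NMS-4343/L_NMS-8654) / (d_NMS-4343/d_NMS-8654)²
= 3.70×10^3 / (0.160)² = 3.70×10^3 / 0.02560 = 1.445×10^5.

1.45×10^5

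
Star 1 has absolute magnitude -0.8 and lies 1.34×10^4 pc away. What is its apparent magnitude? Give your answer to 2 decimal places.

14.84

m = M + 5 log₁₀(d/10 pc) = -0.8 + 5 log₁₀(1.34×10^4/10)
  = -0.8 + 5 × 3.127 = -0.8 + 15.64 = 14.84.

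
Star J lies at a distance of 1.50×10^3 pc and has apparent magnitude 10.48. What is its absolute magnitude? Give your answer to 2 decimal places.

M = m − 5 log₁₀(d/10 pc) = 10.48 − 5 log₁₀(1.50×10^3/10)
  = 10.48 − 5 × 2.176 = 10.48 − 10.88 = -0.40.

-0.40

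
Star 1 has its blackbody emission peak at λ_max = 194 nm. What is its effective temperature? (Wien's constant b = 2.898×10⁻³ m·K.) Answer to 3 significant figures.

T = b/λ_max = 2.898×10⁻³ / (194×10⁻⁹) = 1.494×10^4 K.

1.49×10^4 K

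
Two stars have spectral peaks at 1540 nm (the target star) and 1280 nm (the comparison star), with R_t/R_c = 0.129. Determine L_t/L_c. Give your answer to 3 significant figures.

0.00794

Wien's law gives T ∝ 1/λ_max, so T_t/T_c = λ_c/λ_t = 1280/1540 = 0.8312.
Then L ∝ R²T⁴ gives L_t/L_c = (0.129)² × (0.8312)⁴ = 0.01664 × 0.4773 = 0.007942.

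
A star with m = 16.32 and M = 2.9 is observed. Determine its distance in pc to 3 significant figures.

4.83×10^3 pc

m − M = 5 log₁₀(d/10 pc)
16.32 − (2.9) = 13.42 = 5 log₁₀(d/10)
d = 10 × 10^(13.42/5) = 10 × 10^2.684 = 4831 pc.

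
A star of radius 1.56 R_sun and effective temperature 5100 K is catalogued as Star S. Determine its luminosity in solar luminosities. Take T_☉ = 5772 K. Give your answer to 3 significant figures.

L/L_☉ = (R/R_☉)² (T/T_☉)⁴ = (1.56)² × (5100/5772)⁴
       = 2.434 × (0.8836)⁴ = 2.434 × 0.6095 = 1.483.

1.48 solar luminosities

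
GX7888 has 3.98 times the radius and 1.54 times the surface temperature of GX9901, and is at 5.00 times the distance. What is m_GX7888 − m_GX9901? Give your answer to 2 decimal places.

L_GX7888/L_GX9901 = (3.98)²(1.54)⁴ = 89.09.
F_GX7888/F_GX9901 = (L_GX7888/L_GX9901)/(d_GX7888/d_GX9901)² = 89.09/25.00 = 3.564.
m_GX7888 − m_GX9901 = −2.5 log₁₀(3.564) = -1.38.

-1.38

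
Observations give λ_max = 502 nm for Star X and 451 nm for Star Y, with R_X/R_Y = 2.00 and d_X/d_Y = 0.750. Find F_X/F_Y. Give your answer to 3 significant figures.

4.63

Wien's law: T_X/T_Y = λ_Y/λ_X = 451/502 = 0.8984.
L_X/L_Y = (R_X/R_Y)²(T_X/T_Y)⁴ = (2.00)²(0.8984)⁴ = 2.606.
F_X/F_Y = (L_X/L_Y)/(d_X/d_Y)² = 2.606/(0.750)² = 4.633.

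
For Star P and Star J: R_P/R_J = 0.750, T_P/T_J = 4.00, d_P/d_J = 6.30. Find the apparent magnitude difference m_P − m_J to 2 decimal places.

-1.40

L_P/L_J = (0.750)²(4.00)⁴ = 144.0.
F_P/F_J = (L_P/L_J)/(d_P/d_J)² = 144.0/39.69 = 3.628.
m_P − m_J = −2.5 log₁₀(3.628) = -1.40.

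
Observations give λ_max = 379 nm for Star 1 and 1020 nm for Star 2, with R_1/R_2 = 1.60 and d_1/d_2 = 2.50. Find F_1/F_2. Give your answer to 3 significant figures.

21.5

Wien's law: T_1/T_2 = λ_2/λ_1 = 1020/379 = 2.691.
L_1/L_2 = (R_1/R_2)²(T_1/T_2)⁴ = (1.60)²(2.691)⁴ = 134.3.
F_1/F_2 = (L_1/L_2)/(d_1/d_2)² = 134.3/(2.50)² = 21.49.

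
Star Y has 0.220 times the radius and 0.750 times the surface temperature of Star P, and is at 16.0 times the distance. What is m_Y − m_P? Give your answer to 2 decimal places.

10.56

L_Y/L_P = (0.220)²(0.750)⁴ = 0.01531.
F_Y/F_P = (L_Y/L_P)/(d_Y/d_P)² = 0.01531/256.0 = 5.982×10^-5.
m_Y − m_P = −2.5 log₁₀(5.982×10^-5) = 10.56.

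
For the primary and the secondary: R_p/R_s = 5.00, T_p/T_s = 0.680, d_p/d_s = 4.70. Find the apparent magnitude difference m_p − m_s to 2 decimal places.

1.54

L_p/L_s = (5.00)²(0.680)⁴ = 5.345.
F_p/F_s = (L_p/L_s)/(d_p/d_s)² = 5.345/22.09 = 0.2420.
m_p − m_s = −2.5 log₁₀(0.2420) = 1.54.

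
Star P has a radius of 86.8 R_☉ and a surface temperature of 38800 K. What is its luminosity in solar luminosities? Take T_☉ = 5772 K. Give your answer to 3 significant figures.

1.54×10^7 solar luminosities

L/L_☉ = (R/R_☉)² (T/T_☉)⁴ = (86.8)² × (38800/5772)⁴
       = 7534 × (6.722)⁴ = 7534 × 2042 = 1.538×10^7.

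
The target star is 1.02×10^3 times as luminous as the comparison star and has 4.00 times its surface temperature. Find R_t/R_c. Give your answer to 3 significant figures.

L ∝ R²T⁴ gives R ∝ √L / T², so
R_t/R_c = √(1.02×10^3) / (4.00)² = 31.94 / 16.00 = 1.996.

2.00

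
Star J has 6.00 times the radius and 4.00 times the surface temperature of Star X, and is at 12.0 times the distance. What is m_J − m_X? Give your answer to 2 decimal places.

L_J/L_X = (6.00)²(4.00)⁴ = 9216.
F_J/F_X = (L_J/L_X)/(d_J/d_X)² = 9216/144.0 = 64.00.
m_J − m_X = −2.5 log₁₀(64.00) = -4.52.

-4.52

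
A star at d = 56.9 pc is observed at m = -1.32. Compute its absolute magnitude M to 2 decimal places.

M = m − 5 log₁₀(d/10 pc) = -1.32 − 5 log₁₀(56.9/10)
  = -1.32 − 5 × 0.755 = -1.32 − 3.78 = -5.10.

-5.10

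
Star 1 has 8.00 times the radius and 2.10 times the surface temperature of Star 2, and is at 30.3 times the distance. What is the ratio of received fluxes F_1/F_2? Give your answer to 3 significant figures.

L_1/L_2 = (R_1/R_2)²(T_1/T_2)⁴ = (8.00)² × (2.10)⁴ = 1245.
F_1/F_2 = (L_1/L_2)/(d_1/d_2)² = 1245 / (30.3)² = 1.356.

1.36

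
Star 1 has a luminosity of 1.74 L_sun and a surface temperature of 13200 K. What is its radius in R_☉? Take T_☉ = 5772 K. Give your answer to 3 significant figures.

0.252 R_☉

R/R_☉ = √(L/L_☉) / (T/T_☉)² = √(1.74) / (2.287)²
       = 1.319 / 5.230 = 0.2522.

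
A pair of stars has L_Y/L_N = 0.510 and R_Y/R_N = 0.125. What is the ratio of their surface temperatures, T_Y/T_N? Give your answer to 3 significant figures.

L ∝ R²T⁴ gives T ∝ (L/R²)^(1/4), so
T_Y/T_N = (0.510 / 0.125²)^(1/4) = (32.64)^(1/4) = 2.390.

2.39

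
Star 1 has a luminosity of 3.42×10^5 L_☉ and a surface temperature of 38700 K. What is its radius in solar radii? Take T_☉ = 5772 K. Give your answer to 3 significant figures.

13.0 solar radii

R/R_☉ = √(L/L_☉) / (T/T_☉)² = √(3.42×10^5) / (6.705)²
       = 584.8 / 44.95 = 13.01.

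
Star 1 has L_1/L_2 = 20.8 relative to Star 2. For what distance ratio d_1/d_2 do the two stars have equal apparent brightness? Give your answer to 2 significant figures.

Equal flux requires L_1/d_1² = L_2/d_2², so d_1/d_2 = √(L_1/L_2)
= √(20.8) = 4.561.

4.6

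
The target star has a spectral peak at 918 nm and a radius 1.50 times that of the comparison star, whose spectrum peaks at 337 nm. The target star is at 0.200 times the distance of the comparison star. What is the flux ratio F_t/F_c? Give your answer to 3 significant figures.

1.02

Wien's law: T_t/T_c = λ_c/λ_t = 337/918 = 0.3671.
L_t/L_c = (R_t/R_c)²(T_t/T_c)⁴ = (1.50)²(0.3671)⁴ = 0.04086.
F_t/F_c = (L_t/L_c)/(d_t/d_c)² = 0.04086/(0.200)² = 1.022.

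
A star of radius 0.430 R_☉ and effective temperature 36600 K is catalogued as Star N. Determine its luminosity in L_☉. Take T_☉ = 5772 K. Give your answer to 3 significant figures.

299 L_☉

L/L_☉ = (R/R_☉)² (T/T_☉)⁴ = (0.430)² × (36600/5772)⁴
       = 0.1849 × (6.341)⁴ = 0.1849 × 1617 = 298.9.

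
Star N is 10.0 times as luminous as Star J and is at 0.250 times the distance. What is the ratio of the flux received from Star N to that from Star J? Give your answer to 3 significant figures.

F = L/(4πd²), so F_N/F_J = (L_N/L_J) / (d_N/d_J)²
= 10.0 / (0.250)² = 10.0 / 0.06250 = 160.0.

160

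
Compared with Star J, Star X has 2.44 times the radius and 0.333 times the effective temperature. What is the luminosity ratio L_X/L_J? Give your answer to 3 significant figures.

0.0732

From the Stefan–Boltzmann law, L ∝ R²T⁴, so
L_X/L_J = (R_X/R_J)² (T_X/T_J)⁴ = (2.44)² × (0.333)⁴ = 5.954 × 0.01230 = 0.07321.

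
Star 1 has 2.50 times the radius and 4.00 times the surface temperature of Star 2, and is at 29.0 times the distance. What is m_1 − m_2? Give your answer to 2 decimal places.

L_1/L_2 = (2.50)²(4.00)⁴ = 1600.
F_1/F_2 = (L_1/L_2)/(d_1/d_2)² = 1600/841.0 = 1.902.
m_1 − m_2 = −2.5 log₁₀(1.902) = -0.70.

-0.70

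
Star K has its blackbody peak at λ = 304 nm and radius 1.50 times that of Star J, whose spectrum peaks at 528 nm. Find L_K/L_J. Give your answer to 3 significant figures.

20.5

Wien's law gives T ∝ 1/λ_max, so T_K/T_J = λ_J/λ_K = 528/304 = 1.737.
Then L ∝ R²T⁴ gives L_K/L_J = (1.50)² × (1.737)⁴ = 2.250 × 9.100 = 20.47.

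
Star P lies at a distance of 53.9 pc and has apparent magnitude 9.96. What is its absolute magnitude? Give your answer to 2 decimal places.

M = m − 5 log₁₀(d/10 pc) = 9.96 − 5 log₁₀(53.9/10)
  = 9.96 − 5 × 0.732 = 9.96 − 3.66 = 6.30.

6.30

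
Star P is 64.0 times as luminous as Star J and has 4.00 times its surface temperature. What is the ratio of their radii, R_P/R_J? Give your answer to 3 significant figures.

L ∝ R²T⁴ gives R ∝ √L / T², so
R_P/R_J = √(64.0) / (4.00)² = 8.000 / 16.00 = 0.5000.

0.500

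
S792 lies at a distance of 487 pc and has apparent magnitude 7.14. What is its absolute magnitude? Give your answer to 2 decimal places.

M = m − 5 log₁₀(d/10 pc) = 7.14 − 5 log₁₀(487/10)
  = 7.14 − 5 × 1.688 = 7.14 − 8.44 = -1.30.

-1.30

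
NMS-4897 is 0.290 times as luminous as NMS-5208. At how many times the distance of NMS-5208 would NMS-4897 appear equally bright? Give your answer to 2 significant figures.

Equal flux requires L_NMS-4897/d_NMS-4897² = L_NMS-5208/d_NMS-5208², so d_NMS-4897/d_NMS-5208 = √(L_NMS-4897/L_NMS-5208)
= √(0.290) = 0.5385.

0.54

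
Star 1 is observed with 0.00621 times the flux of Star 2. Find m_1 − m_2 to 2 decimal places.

5.52

m_1 − m_2 = −2.5 log₁₀(F_1/F_2) = −2.5 log₁₀(0.00621) = −2.5 × (-2.207) = 5.517.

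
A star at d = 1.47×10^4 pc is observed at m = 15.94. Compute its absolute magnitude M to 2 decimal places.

M = m − 5 log₁₀(d/10 pc) = 15.94 − 5 log₁₀(1.47×10^4/10)
  = 15.94 − 5 × 3.167 = 15.94 − 15.84 = 0.10.

0.10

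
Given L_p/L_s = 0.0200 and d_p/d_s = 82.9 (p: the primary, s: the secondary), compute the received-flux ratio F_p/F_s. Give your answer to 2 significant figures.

2.9×10^-6

F = L/(4πd²), so F_p/F_s = (L_p/L_s) / (d_p/d_s)²
= 0.0200 / (82.9)² = 0.0200 / 6872 = 2.910×10^-6.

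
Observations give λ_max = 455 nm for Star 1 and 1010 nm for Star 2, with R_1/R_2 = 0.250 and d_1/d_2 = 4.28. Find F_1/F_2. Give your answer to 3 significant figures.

0.0828

Wien's law: T_1/T_2 = λ_2/λ_1 = 1010/455 = 2.220.
L_1/L_2 = (R_1/R_2)²(T_1/T_2)⁴ = (0.250)²(2.220)⁴ = 1.517.
F_1/F_2 = (L_1/L_2)/(d_1/d_2)² = 1.517/(4.28)² = 0.08284.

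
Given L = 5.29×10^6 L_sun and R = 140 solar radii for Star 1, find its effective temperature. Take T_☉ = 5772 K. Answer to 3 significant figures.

2.34×10^4 K

T/T_☉ = (L/L_☉)^(1/4) / (R/R_☉)^(1/2)
T = 5772 × (5.29×10^6)^(1/4) / √(140) = 5772 × 47.96 / 11.83 = 2.340×10^4 K.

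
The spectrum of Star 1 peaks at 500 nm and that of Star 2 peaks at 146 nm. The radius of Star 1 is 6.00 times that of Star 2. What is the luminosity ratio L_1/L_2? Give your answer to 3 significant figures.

Wien's law gives T ∝ 1/λ_max, so T_1/T_2 = λ_2/λ_1 = 146/500 = 0.2920.
Then L ∝ R²T⁴ gives L_1/L_2 = (6.00)² × (0.2920)⁴ = 36.00 × 0.007270 = 0.2617.

0.262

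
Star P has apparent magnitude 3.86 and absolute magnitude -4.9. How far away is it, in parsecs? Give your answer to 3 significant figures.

565 pc

m − M = 5 log₁₀(d/10 pc)
3.86 − (-4.9) = 8.76 = 5 log₁₀(d/10)
d = 10 × 10^(8.76/5) = 10 × 10^1.752 = 564.9 pc.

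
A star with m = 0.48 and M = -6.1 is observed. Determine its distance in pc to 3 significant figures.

207 pc

m − M = 5 log₁₀(d/10 pc)
0.48 − (-6.1) = 6.58 = 5 log₁₀(d/10)
d = 10 × 10^(6.58/5) = 10 × 10^1.316 = 207.0 pc.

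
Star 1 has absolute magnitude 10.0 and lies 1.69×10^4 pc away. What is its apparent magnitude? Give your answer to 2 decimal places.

26.14

m = M + 5 log₁₀(d/10 pc) = 10.0 + 5 log₁₀(1.69×10^4/10)
  = 10.0 + 5 × 3.228 = 10.0 + 16.14 = 26.14.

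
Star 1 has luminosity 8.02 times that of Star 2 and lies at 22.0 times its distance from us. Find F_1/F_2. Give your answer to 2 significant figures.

F = L/(4πd²), so F_1/F_2 = (L_1/L_2) / (d_1/d_2)²
= 8.02 / (22.0)² = 8.02 / 484.0 = 0.01657.

0.017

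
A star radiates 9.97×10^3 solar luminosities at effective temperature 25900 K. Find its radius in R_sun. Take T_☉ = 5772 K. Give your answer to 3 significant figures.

4.96 R_sun

R/R_☉ = √(L/L_☉) / (T/T_☉)² = √(9.97×10^3) / (4.487)²
       = 99.85 / 20.13 = 4.959.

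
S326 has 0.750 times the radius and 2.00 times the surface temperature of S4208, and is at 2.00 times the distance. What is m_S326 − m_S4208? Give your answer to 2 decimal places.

-0.88

L_S326/L_S4208 = (0.750)²(2.00)⁴ = 9.000.
F_S326/F_S4208 = (L_S326/L_S4208)/(d_S326/d_S4208)² = 9.000/4.000 = 2.250.
m_S326 − m_S4208 = −2.5 log₁₀(2.250) = -0.88.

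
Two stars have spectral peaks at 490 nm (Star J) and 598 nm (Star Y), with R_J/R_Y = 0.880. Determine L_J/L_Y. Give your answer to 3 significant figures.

Wien's law gives T ∝ 1/λ_max, so T_J/T_Y = λ_Y/λ_J = 598/490 = 1.220.
Then L ∝ R²T⁴ gives L_J/L_Y = (0.880)² × (1.220)⁴ = 0.7744 × 2.218 = 1.718.

1.72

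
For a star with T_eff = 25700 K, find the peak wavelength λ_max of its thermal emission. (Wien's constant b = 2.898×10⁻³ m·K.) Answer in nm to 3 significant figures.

113 nm

λ_max = b/T = 2.898×10⁻³ / 25700 = 1.13×10^-7 m = 112.8 nm.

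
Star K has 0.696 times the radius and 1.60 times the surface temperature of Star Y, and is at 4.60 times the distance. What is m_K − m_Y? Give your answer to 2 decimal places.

2.06

L_K/L_Y = (0.696)²(1.60)⁴ = 3.175.
F_K/F_Y = (L_K/L_Y)/(d_K/d_Y)² = 3.175/21.16 = 0.1500.
m_K − m_Y = −2.5 log₁₀(0.1500) = 2.06.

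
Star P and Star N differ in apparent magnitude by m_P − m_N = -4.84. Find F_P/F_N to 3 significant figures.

86.3

F_P/F_N = 10^(−(m_P − m_N)/2.5) = 10^(4.84/2.5) = 10^1.936 = 86.30.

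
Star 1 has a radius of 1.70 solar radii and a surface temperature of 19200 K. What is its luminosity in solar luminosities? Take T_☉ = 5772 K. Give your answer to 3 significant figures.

L/L_☉ = (R/R_☉)² (T/T_☉)⁴ = (1.70)² × (19200/5772)⁴
       = 2.890 × (3.326)⁴ = 2.890 × 122.4 = 353.8.

354 solar luminosities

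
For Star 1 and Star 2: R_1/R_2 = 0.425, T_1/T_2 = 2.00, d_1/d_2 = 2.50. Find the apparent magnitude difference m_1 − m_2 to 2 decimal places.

0.84

L_1/L_2 = (0.425)²(2.00)⁴ = 2.890.
F_1/F_2 = (L_1/L_2)/(d_1/d_2)² = 2.890/6.250 = 0.4624.
m_1 − m_2 = −2.5 log₁₀(0.4624) = 0.84.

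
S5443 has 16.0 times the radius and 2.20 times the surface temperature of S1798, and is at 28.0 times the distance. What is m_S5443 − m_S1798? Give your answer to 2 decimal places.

L_S5443/L_S1798 = (16.0)²(2.20)⁴ = 5997.
F_S5443/F_S1798 = (L_S5443/L_S1798)/(d_S5443/d_S1798)² = 5997/784.0 = 7.649.
m_S5443 − m_S1798 = −2.5 log₁₀(7.649) = -2.21.

-2.21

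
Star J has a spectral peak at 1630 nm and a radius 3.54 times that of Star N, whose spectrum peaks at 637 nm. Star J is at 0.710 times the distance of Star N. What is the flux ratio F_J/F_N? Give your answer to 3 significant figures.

0.580

Wien's law: T_J/T_N = λ_N/λ_J = 637/1630 = 0.3908.
L_J/L_N = (R_J/R_N)²(T_J/T_N)⁴ = (3.54)²(0.3908)⁴ = 0.2923.
F_J/F_N = (L_J/L_N)/(d_J/d_N)² = 0.2923/(0.710)² = 0.5798.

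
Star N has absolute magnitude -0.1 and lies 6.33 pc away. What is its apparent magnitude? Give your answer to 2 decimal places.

m = M + 5 log₁₀(d/10 pc) = -0.1 + 5 log₁₀(6.33/10)
  = -0.1 + 5 × -0.199 = -0.1 + -0.99 = -1.09.

-1.09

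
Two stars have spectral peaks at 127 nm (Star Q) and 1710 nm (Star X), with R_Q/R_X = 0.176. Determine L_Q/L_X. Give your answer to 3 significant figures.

Wien's law gives T ∝ 1/λ_max, so T_Q/T_X = λ_X/λ_Q = 1710/127 = 13.46.
Then L ∝ R²T⁴ gives L_Q/L_X = (0.176)² × (13.46)⁴ = 0.03098 × 3.287×10^4 = 1018.

1.02×10^3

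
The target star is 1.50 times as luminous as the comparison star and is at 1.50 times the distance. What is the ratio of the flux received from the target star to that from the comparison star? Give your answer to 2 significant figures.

F = L/(4πd²), so F_t/F_c = (L_t/L_c) / (d_t/d_c)²
= 1.50 / (1.50)² = 1.50 / 2.250 = 0.6667.

0.67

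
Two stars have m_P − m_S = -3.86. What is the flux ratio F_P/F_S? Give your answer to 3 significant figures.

35.0

F_P/F_S = 10^(−(m_P − m_S)/2.5) = 10^(3.86/2.5) = 10^1.544 = 34.99.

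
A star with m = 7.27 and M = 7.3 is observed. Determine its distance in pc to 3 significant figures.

9.86 pc

m − M = 5 log₁₀(d/10 pc)
7.27 − (7.3) = -0.03 = 5 log₁₀(d/10)
d = 10 × 10^(-0.03/5) = 10 × 10^-0.006 = 9.863 pc.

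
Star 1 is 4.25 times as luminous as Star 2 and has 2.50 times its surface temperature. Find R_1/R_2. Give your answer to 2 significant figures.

L ∝ R²T⁴ gives R ∝ √L / T², so
R_1/R_2 = √(4.25) / (2.50)² = 2.062 / 6.250 = 0.3298.

0.33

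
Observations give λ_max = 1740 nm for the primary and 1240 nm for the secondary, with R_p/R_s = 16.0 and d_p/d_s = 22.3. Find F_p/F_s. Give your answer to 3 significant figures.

0.133

Wien's law: T_p/T_s = λ_s/λ_p = 1240/1740 = 0.7126.
L_p/L_s = (R_p/R_s)²(T_p/T_s)⁴ = (16.0)²(0.7126)⁴ = 66.03.
F_p/F_s = (L_p/L_s)/(d_p/d_s)² = 66.03/(22.3)² = 0.1328.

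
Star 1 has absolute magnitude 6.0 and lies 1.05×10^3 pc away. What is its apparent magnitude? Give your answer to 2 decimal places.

m = M + 5 log₁₀(d/10 pc) = 6.0 + 5 log₁₀(1.05×10^3/10)
  = 6.0 + 5 × 2.021 = 6.0 + 10.11 = 16.11.

16.11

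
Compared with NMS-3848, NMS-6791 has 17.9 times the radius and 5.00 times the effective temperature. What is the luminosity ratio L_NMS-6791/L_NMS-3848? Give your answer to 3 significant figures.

From the Stefan–Boltzmann law, L ∝ R²T⁴, so
L_NMS-6791/L_NMS-3848 = (R_NMS-6791/R_NMS-3848)² (T_NMS-6791/T_NMS-3848)⁴ = (17.9)² × (5.00)⁴ = 320.4 × 625.0 = 2.003×10^5.

2.00×10^5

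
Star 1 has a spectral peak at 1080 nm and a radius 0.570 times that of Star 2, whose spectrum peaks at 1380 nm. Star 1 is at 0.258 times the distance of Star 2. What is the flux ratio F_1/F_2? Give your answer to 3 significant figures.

Wien's law: T_1/T_2 = λ_2/λ_1 = 1380/1080 = 1.278.
L_1/L_2 = (R_1/R_2)²(T_1/T_2)⁴ = (0.570)²(1.278)⁴ = 0.8661.
F_1/F_2 = (L_1/L_2)/(d_1/d_2)² = 0.8661/(0.258)² = 13.01.

13.0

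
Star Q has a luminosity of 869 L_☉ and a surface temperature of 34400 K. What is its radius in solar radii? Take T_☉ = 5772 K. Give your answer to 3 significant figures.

0.830 solar radii

R/R_☉ = √(L/L_☉) / (T/T_☉)² = √(869) / (5.960)²
       = 29.48 / 35.52 = 0.8299.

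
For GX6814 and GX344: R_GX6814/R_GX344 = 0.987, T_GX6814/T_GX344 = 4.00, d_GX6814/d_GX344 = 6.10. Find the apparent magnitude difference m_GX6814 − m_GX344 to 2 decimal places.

L_GX6814/L_GX344 = (0.987)²(4.00)⁴ = 249.4.
F_GX6814/F_GX344 = (L_GX6814/L_GX344)/(d_GX6814/d_GX344)² = 249.4/37.21 = 6.702.
m_GX6814 − m_GX344 = −2.5 log₁₀(6.702) = -2.07.

-2.07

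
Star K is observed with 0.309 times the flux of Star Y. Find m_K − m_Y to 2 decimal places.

1.28

m_K − m_Y = −2.5 log₁₀(F_K/F_Y) = −2.5 log₁₀(0.309) = −2.5 × (-0.510) = 1.275.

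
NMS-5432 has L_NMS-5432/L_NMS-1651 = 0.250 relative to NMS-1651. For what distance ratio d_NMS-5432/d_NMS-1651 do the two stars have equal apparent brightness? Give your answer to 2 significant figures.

0.50

Equal flux requires L_NMS-5432/d_NMS-5432² = L_NMS-1651/d_NMS-1651², so d_NMS-5432/d_NMS-1651 = √(L_NMS-5432/L_NMS-1651)
= √(0.250) = 0.5000.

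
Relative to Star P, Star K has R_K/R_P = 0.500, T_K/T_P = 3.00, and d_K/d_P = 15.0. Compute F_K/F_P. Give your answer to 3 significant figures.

0.0900

L_K/L_P = (R_K/R_P)²(T_K/T_P)⁴ = (0.500)² × (3.00)⁴ = 20.25.
F_K/F_P = (L_K/L_P)/(d_K/d_P)² = 20.25 / (15.0)² = 0.09000.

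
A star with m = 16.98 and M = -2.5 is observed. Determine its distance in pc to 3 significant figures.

7.87×10^4 pc

m − M = 5 log₁₀(d/10 pc)
16.98 − (-2.5) = 19.48 = 5 log₁₀(d/10)
d = 10 × 10^(19.48/5) = 10 × 10^3.896 = 7.870×10^4 pc.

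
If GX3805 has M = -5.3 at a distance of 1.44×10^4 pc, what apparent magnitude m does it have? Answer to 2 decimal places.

m = M + 5 log₁₀(d/10 pc) = -5.3 + 5 log₁₀(1.44×10^4/10)
  = -5.3 + 5 × 3.158 = -5.3 + 15.79 = 10.49.

10.49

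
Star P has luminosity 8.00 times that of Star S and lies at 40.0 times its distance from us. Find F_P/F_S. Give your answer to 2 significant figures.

F = L/(4πd²), so F_P/F_S = (L_P/L_S) / (d_P/d_S)²
= 8.00 / (40.0)² = 8.00 / 1600 = 0.005000.

0.0050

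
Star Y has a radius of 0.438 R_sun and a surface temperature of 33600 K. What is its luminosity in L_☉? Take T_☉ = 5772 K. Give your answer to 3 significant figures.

220 L_☉

L/L_☉ = (R/R_☉)² (T/T_☉)⁴ = (0.438)² × (33600/5772)⁴
       = 0.1918 × (5.821)⁴ = 0.1918 × 1148 = 220.3.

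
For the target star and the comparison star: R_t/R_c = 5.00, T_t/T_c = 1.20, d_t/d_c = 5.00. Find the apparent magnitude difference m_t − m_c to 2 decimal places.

L_t/L_c = (5.00)²(1.20)⁴ = 51.84.
F_t/F_c = (L_t/L_c)/(d_t/d_c)² = 51.84/25.00 = 2.074.
m_t − m_c = −2.5 log₁₀(2.074) = -0.79.

-0.79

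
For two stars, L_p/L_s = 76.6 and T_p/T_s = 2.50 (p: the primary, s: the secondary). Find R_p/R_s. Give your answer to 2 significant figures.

1.4

L ∝ R²T⁴ gives R ∝ √L / T², so
R_p/R_s = √(76.6) / (2.50)² = 8.752 / 6.250 = 1.400.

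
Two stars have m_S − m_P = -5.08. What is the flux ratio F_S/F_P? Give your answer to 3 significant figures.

F_S/F_P = 10^(−(m_S − m_P)/2.5) = 10^(5.08/2.5) = 10^2.032 = 107.6.

108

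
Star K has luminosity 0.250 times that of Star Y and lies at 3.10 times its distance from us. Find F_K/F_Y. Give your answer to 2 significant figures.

0.026

F = L/(4πd²), so F_K/F_Y = (L_K/L_Y) / (d_K/d_Y)²
= 0.250 / (3.10)² = 0.250 / 9.610 = 0.02601.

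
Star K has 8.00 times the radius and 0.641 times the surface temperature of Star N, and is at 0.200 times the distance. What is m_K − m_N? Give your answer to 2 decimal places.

L_K/L_N = (8.00)²(0.641)⁴ = 10.80.
F_K/F_N = (L_K/L_N)/(d_K/d_N)² = 10.80/0.04000 = 270.1.
m_K − m_N = −2.5 log₁₀(270.1) = -6.08.

-6.08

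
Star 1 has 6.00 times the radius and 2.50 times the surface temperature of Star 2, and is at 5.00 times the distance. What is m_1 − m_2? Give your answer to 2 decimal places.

-4.38

L_1/L_2 = (6.00)²(2.50)⁴ = 1406.
F_1/F_2 = (L_1/L_2)/(d_1/d_2)² = 1406/25.00 = 56.25.
m_1 − m_2 = −2.5 log₁₀(56.25) = -4.38.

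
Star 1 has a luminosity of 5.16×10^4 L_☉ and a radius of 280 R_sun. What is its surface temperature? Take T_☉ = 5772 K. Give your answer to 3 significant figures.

T/T_☉ = (L/L_☉)^(1/4) / (R/R_☉)^(1/2)
T = 5772 × (5.16×10^4)^(1/4) / √(280) = 5772 × 15.07 / 16.73 = 5199 K.

5.20×10^3 K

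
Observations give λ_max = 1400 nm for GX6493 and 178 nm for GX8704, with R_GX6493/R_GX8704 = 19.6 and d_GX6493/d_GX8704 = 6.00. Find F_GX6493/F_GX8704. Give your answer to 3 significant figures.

Wien's law: T_GX6493/T_GX8704 = λ_GX8704/λ_GX6493 = 178/1400 = 0.1271.
L_GX6493/L_GX8704 = (R_GX6493/R_GX8704)²(T_GX6493/T_GX8704)⁴ = (19.6)²(0.1271)⁴ = 0.1004.
F_GX6493/F_GX8704 = (L_GX6493/L_GX8704)/(d_GX6493/d_GX8704)² = 0.1004/(6.00)² = 0.002789.

0.00279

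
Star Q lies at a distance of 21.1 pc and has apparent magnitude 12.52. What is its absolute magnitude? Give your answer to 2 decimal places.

10.90

M = m − 5 log₁₀(d/10 pc) = 12.52 − 5 log₁₀(21.1/10)
  = 12.52 − 5 × 0.324 = 12.52 − 1.62 = 10.90.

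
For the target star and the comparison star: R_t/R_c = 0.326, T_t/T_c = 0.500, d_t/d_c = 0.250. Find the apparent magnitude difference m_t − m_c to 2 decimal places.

L_t/L_c = (0.326)²(0.500)⁴ = 0.006642.
F_t/F_c = (L_t/L_c)/(d_t/d_c)² = 0.006642/0.06250 = 0.1063.
m_t − m_c = −2.5 log₁₀(0.1063) = 2.43.

2.43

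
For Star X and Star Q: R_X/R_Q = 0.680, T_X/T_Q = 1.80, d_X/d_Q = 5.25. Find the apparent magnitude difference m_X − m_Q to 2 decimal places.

1.89

L_X/L_Q = (0.680)²(1.80)⁴ = 4.854.
F_X/F_Q = (L_X/L_Q)/(d_X/d_Q)² = 4.854/27.56 = 0.1761.
m_X − m_Q = −2.5 log₁₀(0.1761) = 1.89.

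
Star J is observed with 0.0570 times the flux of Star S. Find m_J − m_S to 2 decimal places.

m_J − m_S = −2.5 log₁₀(F_J/F_S) = −2.5 log₁₀(0.0570) = −2.5 × (-1.244) = 3.110.

3.11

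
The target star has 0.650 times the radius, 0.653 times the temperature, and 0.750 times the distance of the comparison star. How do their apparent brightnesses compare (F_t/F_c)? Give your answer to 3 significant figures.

L_t/L_c = (R_t/R_c)²(T_t/T_c)⁴ = (0.650)² × (0.653)⁴ = 0.07682.
F_t/F_c = (L_t/L_c)/(d_t/d_c)² = 0.07682 / (0.750)² = 0.1366.

0.137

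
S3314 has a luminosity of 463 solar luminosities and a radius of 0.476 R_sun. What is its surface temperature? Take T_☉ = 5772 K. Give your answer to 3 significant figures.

3.88×10^4 K

T/T_☉ = (L/L_☉)^(1/4) / (R/R_☉)^(1/2)
T = 5772 × (463)^(1/4) / √(0.476) = 5772 × 4.639 / 0.6899 = 3.881×10^4 K.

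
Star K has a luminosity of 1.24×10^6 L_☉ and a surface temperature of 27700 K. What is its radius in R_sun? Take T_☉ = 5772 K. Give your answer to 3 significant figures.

R/R_☉ = √(L/L_☉) / (T/T_☉)² = √(1.24×10^6) / (4.799)²
       = 1114 / 23.03 = 48.35.

48.4 R_sun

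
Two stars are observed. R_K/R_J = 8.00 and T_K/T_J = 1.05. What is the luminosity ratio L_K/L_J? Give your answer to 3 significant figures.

From the Stefan–Boltzmann law, L ∝ R²T⁴, so
L_K/L_J = (R_K/R_J)² (T_K/T_J)⁴ = (8.00)² × (1.05)⁴ = 64.00 × 1.216 = 77.79.

77.8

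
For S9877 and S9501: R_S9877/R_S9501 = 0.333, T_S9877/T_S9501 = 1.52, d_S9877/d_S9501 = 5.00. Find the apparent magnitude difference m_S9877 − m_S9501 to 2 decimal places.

L_S9877/L_S9501 = (0.333)²(1.52)⁴ = 0.5919.
F_S9877/F_S9501 = (L_S9877/L_S9501)/(d_S9877/d_S9501)² = 0.5919/25.00 = 0.02368.
m_S9877 − m_S9501 = −2.5 log₁₀(0.02368) = 4.06.

4.06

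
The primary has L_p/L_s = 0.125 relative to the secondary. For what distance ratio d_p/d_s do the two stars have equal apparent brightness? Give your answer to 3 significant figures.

0.354

Equal flux requires L_p/d_p² = L_s/d_s², so d_p/d_s = √(L_p/L_s)
= √(0.125) = 0.3536.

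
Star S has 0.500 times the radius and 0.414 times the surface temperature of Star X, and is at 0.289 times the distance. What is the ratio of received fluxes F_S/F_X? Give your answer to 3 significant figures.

L_S/L_X = (R_S/R_X)²(T_S/T_X)⁴ = (0.500)² × (0.414)⁴ = 0.007344.
F_S/F_X = (L_S/L_X)/(d_S/d_X)² = 0.007344 / (0.289)² = 0.08793.

0.0879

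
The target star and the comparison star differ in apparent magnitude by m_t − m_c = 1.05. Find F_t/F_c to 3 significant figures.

F_t/F_c = 10^(−(m_t − m_c)/2.5) = 10^(-1.05/2.5) = 10^-0.420 = 0.3802.

0.380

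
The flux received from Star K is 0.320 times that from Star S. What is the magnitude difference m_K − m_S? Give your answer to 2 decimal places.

1.24

m_K − m_S = −2.5 log₁₀(F_K/F_S) = −2.5 log₁₀(0.320) = −2.5 × (-0.495) = 1.237.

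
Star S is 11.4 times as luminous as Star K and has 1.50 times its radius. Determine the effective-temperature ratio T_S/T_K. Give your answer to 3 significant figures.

1.50

L ∝ R²T⁴ gives T ∝ (L/R²)^(1/4), so
T_S/T_K = (11.4 / 1.50²)^(1/4) = (5.067)^(1/4) = 1.500.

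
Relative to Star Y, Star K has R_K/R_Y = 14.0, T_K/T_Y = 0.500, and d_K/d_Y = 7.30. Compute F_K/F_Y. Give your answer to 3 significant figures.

0.230

L_K/L_Y = (R_K/R_Y)²(T_K/T_Y)⁴ = (14.0)² × (0.500)⁴ = 12.25.
F_K/F_Y = (L_K/L_Y)/(d_K/d_Y)² = 12.25 / (7.30)² = 0.2299.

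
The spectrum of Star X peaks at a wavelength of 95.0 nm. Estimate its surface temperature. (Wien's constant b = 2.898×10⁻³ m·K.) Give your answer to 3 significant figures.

3.05×10^4 K

T = b/λ_max = 2.898×10⁻³ / (95.0×10⁻⁹) = 3.051×10^4 K.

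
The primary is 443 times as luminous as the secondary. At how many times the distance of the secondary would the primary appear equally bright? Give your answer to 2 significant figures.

Equal flux requires L_p/d_p² = L_s/d_s², so d_p/d_s = √(L_p/L_s)
= √(443) = 21.05.

21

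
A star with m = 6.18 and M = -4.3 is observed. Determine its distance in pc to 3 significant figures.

m − M = 5 log₁₀(d/10 pc)
6.18 − (-4.3) = 10.48 = 5 log₁₀(d/10)
d = 10 × 10^(10.48/5) = 10 × 10^2.096 = 1247 pc.

1.25×10^3 pc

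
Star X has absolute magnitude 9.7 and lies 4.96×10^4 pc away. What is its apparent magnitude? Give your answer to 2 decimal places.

m = M + 5 log₁₀(d/10 pc) = 9.7 + 5 log₁₀(4.96×10^4/10)
  = 9.7 + 5 × 3.695 = 9.7 + 18.48 = 28.18.

28.18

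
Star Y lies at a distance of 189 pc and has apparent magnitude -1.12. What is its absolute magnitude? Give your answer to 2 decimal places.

-7.50

M = m − 5 log₁₀(d/10 pc) = -1.12 − 5 log₁₀(189/10)
  = -1.12 − 5 × 1.276 = -1.12 − 6.38 = -7.50.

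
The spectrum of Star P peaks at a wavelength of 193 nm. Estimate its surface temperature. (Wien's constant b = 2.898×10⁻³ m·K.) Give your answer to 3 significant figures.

1.50×10^4 K

T = b/λ_max = 2.898×10⁻³ / (193×10⁻⁹) = 1.502×10^4 K.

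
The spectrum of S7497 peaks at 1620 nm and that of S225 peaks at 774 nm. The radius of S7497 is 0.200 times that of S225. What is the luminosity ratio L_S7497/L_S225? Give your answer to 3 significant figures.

0.00208

Wien's law gives T ∝ 1/λ_max, so T_S7497/T_S225 = λ_S225/λ_S7497 = 774/1620 = 0.4778.
Then L ∝ R²T⁴ gives L_S7497/L_S225 = (0.200)² × (0.4778)⁴ = 0.04000 × 0.05211 = 0.002084.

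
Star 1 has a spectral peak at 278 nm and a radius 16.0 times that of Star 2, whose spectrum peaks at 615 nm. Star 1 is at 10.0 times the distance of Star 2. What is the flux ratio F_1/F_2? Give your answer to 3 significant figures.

61.3

Wien's law: T_1/T_2 = λ_2/λ_1 = 615/278 = 2.212.
L_1/L_2 = (R_1/R_2)²(T_1/T_2)⁴ = (16.0)²(2.212)⁴ = 6131.
F_1/F_2 = (L_1/L_2)/(d_1/d_2)² = 6131/(10.0)² = 61.31.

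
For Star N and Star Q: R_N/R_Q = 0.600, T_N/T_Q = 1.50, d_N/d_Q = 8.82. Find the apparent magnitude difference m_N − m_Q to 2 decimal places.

4.08

L_N/L_Q = (0.600)²(1.50)⁴ = 1.823.
F_N/F_Q = (L_N/L_Q)/(d_N/d_Q)² = 1.823/77.79 = 0.02343.
m_N − m_Q = −2.5 log₁₀(0.02343) = 4.08.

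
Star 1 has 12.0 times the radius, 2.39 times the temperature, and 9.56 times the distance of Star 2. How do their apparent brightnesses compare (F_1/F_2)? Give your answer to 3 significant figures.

L_1/L_2 = (R_1/R_2)²(T_1/T_2)⁴ = (12.0)² × (2.39)⁴ = 4698.
F_1/F_2 = (L_1/L_2)/(d_1/d_2)² = 4698 / (9.56)² = 51.41.

51.4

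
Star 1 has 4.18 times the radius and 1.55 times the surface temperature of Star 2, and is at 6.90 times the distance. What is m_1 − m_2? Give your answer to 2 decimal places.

L_1/L_2 = (4.18)²(1.55)⁴ = 100.9.
F_1/F_2 = (L_1/L_2)/(d_1/d_2)² = 100.9/47.61 = 2.118.
m_1 − m_2 = −2.5 log₁₀(2.118) = -0.81.

-0.81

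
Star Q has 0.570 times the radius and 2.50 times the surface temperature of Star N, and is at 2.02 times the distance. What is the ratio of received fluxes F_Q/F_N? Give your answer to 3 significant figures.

3.11

L_Q/L_N = (R_Q/R_N)²(T_Q/T_N)⁴ = (0.570)² × (2.50)⁴ = 12.69.
F_Q/F_N = (L_Q/L_N)/(d_Q/d_N)² = 12.69 / (2.02)² = 3.110.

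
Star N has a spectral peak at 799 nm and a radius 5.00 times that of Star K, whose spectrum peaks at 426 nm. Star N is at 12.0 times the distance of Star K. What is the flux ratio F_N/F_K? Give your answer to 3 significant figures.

0.0140

Wien's law: T_N/T_K = λ_K/λ_N = 426/799 = 0.5332.
L_N/L_K = (R_N/R_K)²(T_N/T_K)⁴ = (5.00)²(0.5332)⁴ = 2.020.
F_N/F_K = (L_N/L_K)/(d_N/d_K)² = 2.020/(12.0)² = 0.01403.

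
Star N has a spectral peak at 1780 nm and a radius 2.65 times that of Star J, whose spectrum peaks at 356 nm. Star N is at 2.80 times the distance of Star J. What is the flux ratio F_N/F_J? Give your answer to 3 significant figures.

Wien's law: T_N/T_J = λ_J/λ_N = 356/1780 = 0.2000.
L_N/L_J = (R_N/R_J)²(T_N/T_J)⁴ = (2.65)²(0.2000)⁴ = 0.01124.
F_N/F_J = (L_N/L_J)/(d_N/d_J)² = 0.01124/(2.80)² = 0.001433.

0.00143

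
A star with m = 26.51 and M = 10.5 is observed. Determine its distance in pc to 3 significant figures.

m − M = 5 log₁₀(d/10 pc)
26.51 − (10.5) = 16.01 = 5 log₁₀(d/10)
d = 10 × 10^(16.01/5) = 10 × 10^3.202 = 1.592×10^4 pc.

1.59×10^4 pc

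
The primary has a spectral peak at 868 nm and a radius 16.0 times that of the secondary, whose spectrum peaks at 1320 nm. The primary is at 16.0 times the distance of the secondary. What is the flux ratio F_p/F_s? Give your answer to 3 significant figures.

5.35

Wien's law: T_p/T_s = λ_s/λ_p = 1320/868 = 1.521.
L_p/L_s = (R_p/R_s)²(T_p/T_s)⁴ = (16.0)²(1.521)⁴ = 1369.
F_p/F_s = (L_p/L_s)/(d_p/d_s)² = 1369/(16.0)² = 5.348.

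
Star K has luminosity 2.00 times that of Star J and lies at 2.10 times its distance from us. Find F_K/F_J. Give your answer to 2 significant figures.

F = L/(4πd²), so F_K/F_J = (L_K/L_J) / (d_K/d_J)²
= 2.00 / (2.10)² = 2.00 / 4.410 = 0.4535.

0.45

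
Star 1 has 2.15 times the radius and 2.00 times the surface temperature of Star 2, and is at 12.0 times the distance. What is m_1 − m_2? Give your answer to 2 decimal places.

0.72

L_1/L_2 = (2.15)²(2.00)⁴ = 73.96.
F_1/F_2 = (L_1/L_2)/(d_1/d_2)² = 73.96/144.0 = 0.5136.
m_1 − m_2 = −2.5 log₁₀(0.5136) = 0.72.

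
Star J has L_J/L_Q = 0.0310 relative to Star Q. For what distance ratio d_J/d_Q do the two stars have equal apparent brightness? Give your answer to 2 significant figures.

0.18

Equal flux requires L_J/d_J² = L_Q/d_Q², so d_J/d_Q = √(L_J/L_Q)
= √(0.0310) = 0.1761.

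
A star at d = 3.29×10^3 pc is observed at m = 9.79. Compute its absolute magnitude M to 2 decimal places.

M = m − 5 log₁₀(d/10 pc) = 9.79 − 5 log₁₀(3.29×10^3/10)
  = 9.79 − 5 × 2.517 = 9.79 − 12.59 = -2.80.

-2.80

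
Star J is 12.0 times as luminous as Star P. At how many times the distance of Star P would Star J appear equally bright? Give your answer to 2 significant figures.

Equal flux requires L_J/d_J² = L_P/d_P², so d_J/d_P = √(L_J/L_P)
= √(12.0) = 3.464.

3.5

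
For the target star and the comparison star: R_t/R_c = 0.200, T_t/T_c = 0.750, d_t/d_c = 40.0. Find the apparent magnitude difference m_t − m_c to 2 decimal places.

L_t/L_c = (0.200)²(0.750)⁴ = 0.01266.
F_t/F_c = (L_t/L_c)/(d_t/d_c)² = 0.01266/1600 = 7.910×10^-6.
m_t − m_c = −2.5 log₁₀(7.910×10^-6) = 12.75.

12.75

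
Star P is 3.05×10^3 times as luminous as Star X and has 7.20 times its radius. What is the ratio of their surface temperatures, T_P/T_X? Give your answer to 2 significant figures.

2.8

L ∝ R²T⁴ gives T ∝ (L/R²)^(1/4), so
T_P/T_X = (3.05×10^3 / 7.20²)^(1/4) = (58.83)^(1/4) = 2.770.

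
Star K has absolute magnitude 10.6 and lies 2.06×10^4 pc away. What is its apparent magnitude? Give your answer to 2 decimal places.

m = M + 5 log₁₀(d/10 pc) = 10.6 + 5 log₁₀(2.06×10^4/10)
  = 10.6 + 5 × 3.314 = 10.6 + 16.57 = 27.17.

27.17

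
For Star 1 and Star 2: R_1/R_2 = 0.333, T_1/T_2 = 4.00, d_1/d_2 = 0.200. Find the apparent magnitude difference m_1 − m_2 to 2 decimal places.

L_1/L_2 = (0.333)²(4.00)⁴ = 28.39.
F_1/F_2 = (L_1/L_2)/(d_1/d_2)² = 28.39/0.04000 = 709.7.
m_1 − m_2 = −2.5 log₁₀(709.7) = -7.13.

-7.13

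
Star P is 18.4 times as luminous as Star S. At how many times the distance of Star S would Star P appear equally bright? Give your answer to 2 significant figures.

Equal flux requires L_P/d_P² = L_S/d_S², so d_P/d_S = √(L_P/L_S)
= √(18.4) = 4.290.

4.3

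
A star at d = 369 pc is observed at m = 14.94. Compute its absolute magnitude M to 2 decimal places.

M = m − 5 log₁₀(d/10 pc) = 14.94 − 5 log₁₀(369/10)
  = 14.94 − 5 × 1.567 = 14.94 − 7.84 = 7.10.

7.10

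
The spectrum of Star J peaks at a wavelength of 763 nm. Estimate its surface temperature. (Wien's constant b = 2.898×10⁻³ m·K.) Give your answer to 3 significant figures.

3.80×10^3 K

T = b/λ_max = 2.898×10⁻³ / (763×10⁻⁹) = 3798 K.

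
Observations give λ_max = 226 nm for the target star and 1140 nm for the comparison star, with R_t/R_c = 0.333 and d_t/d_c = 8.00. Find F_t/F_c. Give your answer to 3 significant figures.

1.12

Wien's law: T_t/T_c = λ_c/λ_t = 1140/226 = 5.044.
L_t/L_c = (R_t/R_c)²(T_t/T_c)⁴ = (0.333)²(5.044)⁴ = 71.79.
F_t/F_c = (L_t/L_c)/(d_t/d_c)² = 71.79/(8.00)² = 1.122.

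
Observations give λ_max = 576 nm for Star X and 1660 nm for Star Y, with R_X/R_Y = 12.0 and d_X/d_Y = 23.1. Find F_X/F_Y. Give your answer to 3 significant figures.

Wien's law: T_X/T_Y = λ_Y/λ_X = 1660/576 = 2.882.
L_X/L_Y = (R_X/R_Y)²(T_X/T_Y)⁴ = (12.0)²(2.882)⁴ = 9934.
F_X/F_Y = (L_X/L_Y)/(d_X/d_Y)² = 9934/(23.1)² = 18.62.

18.6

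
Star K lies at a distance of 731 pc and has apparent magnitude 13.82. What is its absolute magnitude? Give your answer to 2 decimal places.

4.50

M = m − 5 log₁₀(d/10 pc) = 13.82 − 5 log₁₀(731/10)
  = 13.82 − 5 × 1.864 = 13.82 − 9.32 = 4.50.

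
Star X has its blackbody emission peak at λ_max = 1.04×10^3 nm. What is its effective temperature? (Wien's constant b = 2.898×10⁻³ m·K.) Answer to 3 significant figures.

T = b/λ_max = 2.898×10⁻³ / (1.04×10^3×10⁻⁹) = 2787 K.

2.79×10^3 K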